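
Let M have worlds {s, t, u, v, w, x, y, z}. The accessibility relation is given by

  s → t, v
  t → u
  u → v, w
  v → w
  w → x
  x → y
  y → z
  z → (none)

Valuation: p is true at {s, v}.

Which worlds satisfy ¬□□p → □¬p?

s: ¬□□p is T, □¬p is F. ✗
t: ¬□□p is T, □¬p is T. ✓
u: ¬□□p is T, □¬p is F. ✗
v: ¬□□p is T, □¬p is T. ✓
w: ¬□□p is T, □¬p is T. ✓
x: ¬□□p is T, □¬p is T. ✓
y: ¬□□p is F, □¬p is T. ✓
z: ¬□□p is F, □¬p is T. ✓

{t, v, w, x, y, z}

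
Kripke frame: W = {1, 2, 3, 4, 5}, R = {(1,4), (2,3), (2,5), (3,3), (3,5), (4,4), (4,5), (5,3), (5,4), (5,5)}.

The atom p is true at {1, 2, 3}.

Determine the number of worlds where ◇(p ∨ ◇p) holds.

4

1: successors {4}; p ∨ ◇p there: 4:F. ✗
2: successors {3, 5}; p ∨ ◇p there: 3:T, 5:T. ✓
3: successors {3, 5}; p ∨ ◇p there: 3:T, 5:T. ✓
4: successors {4, 5}; p ∨ ◇p there: 4:F, 5:T. ✓
5: successors {3, 4, 5}; p ∨ ◇p there: 3:T, 4:F, 5:T. ✓
Satisfying worlds: {2, 3, 4, 5}.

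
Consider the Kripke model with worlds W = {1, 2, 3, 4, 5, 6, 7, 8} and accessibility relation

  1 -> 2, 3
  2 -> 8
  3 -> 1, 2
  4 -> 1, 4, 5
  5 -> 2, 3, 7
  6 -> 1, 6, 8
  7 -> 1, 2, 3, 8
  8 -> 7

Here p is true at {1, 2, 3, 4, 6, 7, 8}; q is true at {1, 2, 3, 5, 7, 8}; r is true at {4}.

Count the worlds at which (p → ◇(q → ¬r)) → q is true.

1: p → ◇(q → ¬r) is T, q is T. ✓
2: p → ◇(q → ¬r) is T, q is T. ✓
3: p → ◇(q → ¬r) is T, q is T. ✓
4: p → ◇(q → ¬r) is T, q is F. ✗
5: p → ◇(q → ¬r) is T, q is T. ✓
6: p → ◇(q → ¬r) is T, q is F. ✗
7: p → ◇(q → ¬r) is T, q is T. ✓
8: p → ◇(q → ¬r) is T, q is T. ✓
Satisfying worlds: {1, 2, 3, 5, 7, 8}.

6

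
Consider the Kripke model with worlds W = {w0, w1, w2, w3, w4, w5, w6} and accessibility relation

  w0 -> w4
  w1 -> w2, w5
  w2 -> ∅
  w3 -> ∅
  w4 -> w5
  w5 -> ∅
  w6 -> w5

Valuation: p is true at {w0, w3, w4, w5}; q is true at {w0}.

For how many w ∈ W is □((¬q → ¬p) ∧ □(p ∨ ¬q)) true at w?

w0: successors {w4}; (¬q → ¬p) ∧ □(p ∨ ¬q) there: w4:F. ✗
w1: successors {w2, w5}; (¬q → ¬p) ∧ □(p ∨ ¬q) there: w2:T, w5:F. ✗
w2: no successors, so □((¬q → ¬p) ∧ □(p ∨ ¬q)) holds vacuously. ✓
w3: no successors, so □((¬q → ¬p) ∧ □(p ∨ ¬q)) holds vacuously. ✓
w4: successors {w5}; (¬q → ¬p) ∧ □(p ∨ ¬q) there: w5:F. ✗
w5: no successors, so □((¬q → ¬p) ∧ □(p ∨ ¬q)) holds vacuously. ✓
w6: successors {w5}; (¬q → ¬p) ∧ □(p ∨ ¬q) there: w5:F. ✗
Satisfying worlds: {w2, w3, w5}.

3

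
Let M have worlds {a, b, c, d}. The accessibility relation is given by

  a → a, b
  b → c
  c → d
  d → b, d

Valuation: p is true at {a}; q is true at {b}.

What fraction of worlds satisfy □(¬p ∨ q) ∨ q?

a: □(¬p ∨ q) is F, q is F. ✗
b: □(¬p ∨ q) is T, q is T. ✓
c: □(¬p ∨ q) is T, q is F. ✓
d: □(¬p ∨ q) is T, q is F. ✓
That's 3 of 4 worlds, so 3/4.

3/4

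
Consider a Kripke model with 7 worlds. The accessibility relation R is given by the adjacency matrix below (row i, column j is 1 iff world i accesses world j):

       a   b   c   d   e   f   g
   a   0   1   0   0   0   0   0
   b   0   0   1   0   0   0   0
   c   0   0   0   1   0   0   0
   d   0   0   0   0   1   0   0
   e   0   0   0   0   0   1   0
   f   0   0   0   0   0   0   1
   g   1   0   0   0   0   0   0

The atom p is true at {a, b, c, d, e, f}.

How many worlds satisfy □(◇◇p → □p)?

6

a: successors {b}; ◇◇p → □p there: b:T. ✓
b: successors {c}; ◇◇p → □p there: c:T. ✓
c: successors {d}; ◇◇p → □p there: d:T. ✓
d: successors {e}; ◇◇p → □p there: e:T. ✓
e: successors {f}; ◇◇p → □p there: f:F. ✗
f: successors {g}; ◇◇p → □p there: g:T. ✓
g: successors {a}; ◇◇p → □p there: a:T. ✓
Satisfying worlds: {a, b, c, d, f, g}.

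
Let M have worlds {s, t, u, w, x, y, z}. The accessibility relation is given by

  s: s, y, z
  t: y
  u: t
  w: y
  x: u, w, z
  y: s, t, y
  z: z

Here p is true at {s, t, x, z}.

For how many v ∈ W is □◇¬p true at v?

s: successors {s, y, z}; ◇¬p there: s:T, y:T, z:F. ✗
t: successors {y}; ◇¬p there: y:T. ✓
u: successors {t}; ◇¬p there: t:T. ✓
w: successors {y}; ◇¬p there: y:T. ✓
x: successors {u, w, z}; ◇¬p there: u:F, w:T, z:F. ✗
y: successors {s, t, y}; ◇¬p there: s:T, t:T, y:T. ✓
z: successors {z}; ◇¬p there: z:F. ✗
Satisfying worlds: {t, u, w, y}.

4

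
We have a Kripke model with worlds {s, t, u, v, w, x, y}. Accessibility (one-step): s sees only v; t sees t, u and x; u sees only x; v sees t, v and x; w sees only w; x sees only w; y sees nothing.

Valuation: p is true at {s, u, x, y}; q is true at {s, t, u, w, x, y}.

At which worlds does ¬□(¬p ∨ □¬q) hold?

s: □(¬p ∨ □¬q) is T. ✗
t: □(¬p ∨ □¬q) is F. ✓
u: □(¬p ∨ □¬q) is F. ✓
v: □(¬p ∨ □¬q) is F. ✓
w: □(¬p ∨ □¬q) is T. ✗
x: □(¬p ∨ □¬q) is T. ✗
y: □(¬p ∨ □¬q) is T. ✗

{t, u, v}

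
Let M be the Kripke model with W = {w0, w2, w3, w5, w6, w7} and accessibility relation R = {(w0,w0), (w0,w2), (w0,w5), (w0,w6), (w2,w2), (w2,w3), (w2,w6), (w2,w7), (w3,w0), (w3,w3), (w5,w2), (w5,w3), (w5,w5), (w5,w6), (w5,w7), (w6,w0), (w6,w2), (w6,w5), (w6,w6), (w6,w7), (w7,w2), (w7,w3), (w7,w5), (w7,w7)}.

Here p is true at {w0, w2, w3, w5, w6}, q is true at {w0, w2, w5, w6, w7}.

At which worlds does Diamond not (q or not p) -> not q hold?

w0: Diamond not (q or not p) is F, not q is F. ✓
w2: Diamond not (q or not p) is T, not q is F. ✗
w3: Diamond not (q or not p) is T, not q is T. ✓
w5: Diamond not (q or not p) is T, not q is F. ✗
w6: Diamond not (q or not p) is F, not q is F. ✓
w7: Diamond not (q or not p) is T, not q is F. ✗

{w0, w3, w6}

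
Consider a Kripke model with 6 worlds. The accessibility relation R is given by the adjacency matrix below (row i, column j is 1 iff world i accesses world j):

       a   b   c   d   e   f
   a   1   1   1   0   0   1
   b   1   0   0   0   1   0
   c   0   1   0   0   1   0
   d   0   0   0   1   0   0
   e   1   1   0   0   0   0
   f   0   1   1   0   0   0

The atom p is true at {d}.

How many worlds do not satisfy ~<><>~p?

5

a: <><>~p is T. ✗
b: <><>~p is T. ✗
c: <><>~p is T. ✗
d: <><>~p is F. ✓
e: <><>~p is T. ✗
f: <><>~p is T. ✗
Satisfying worlds: {d}.
So ~<><>~p fails at the other 5 worlds.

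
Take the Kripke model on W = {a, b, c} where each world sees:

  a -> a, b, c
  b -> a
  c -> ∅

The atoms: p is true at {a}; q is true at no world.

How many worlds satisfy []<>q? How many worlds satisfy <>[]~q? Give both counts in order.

For []<>q:
a: successors {a, b, c}; <>q there: a:F, b:F, c:F. ✗
b: successors {a}; <>q there: a:F. ✗
c: no successors, so []<>q holds vacuously. ✓
— 1 world.
For <>[]~q:
a: successors {a, b, c}; []~q there: a:T, b:T, c:T. ✓
b: successors {a}; []~q there: a:T. ✓
c: no successors, so <>[]~q fails. ✗
— 2 worlds.

1 and 2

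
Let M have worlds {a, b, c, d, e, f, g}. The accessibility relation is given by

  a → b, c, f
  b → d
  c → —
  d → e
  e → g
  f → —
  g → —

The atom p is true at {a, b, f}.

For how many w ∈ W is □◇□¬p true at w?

a: successors {b, c, f}; ◇□¬p there: b:T, c:F, f:F. ✗
b: successors {d}; ◇□¬p there: d:T. ✓
c: no successors, so □◇□¬p holds vacuously. ✓
d: successors {e}; ◇□¬p there: e:T. ✓
e: successors {g}; ◇□¬p there: g:F. ✗
f: no successors, so □◇□¬p holds vacuously. ✓
g: no successors, so □◇□¬p holds vacuously. ✓
Satisfying worlds: {b, c, d, f, g}.

5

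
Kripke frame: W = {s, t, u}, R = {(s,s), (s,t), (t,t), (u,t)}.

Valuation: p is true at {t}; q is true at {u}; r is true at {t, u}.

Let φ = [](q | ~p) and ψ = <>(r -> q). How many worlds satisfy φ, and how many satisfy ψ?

For [](q | ~p):
s: successors {s, t}; q | ~p there: s:T, t:F. ✗
t: successors {t}; q | ~p there: t:F. ✗
u: successors {t}; q | ~p there: t:F. ✗
— 0 worlds.
For <>(r -> q):
s: successors {s, t}; r -> q there: s:T, t:F. ✓
t: successors {t}; r -> q there: t:F. ✗
u: successors {t}; r -> q there: t:F. ✗
— 1 world.

0 and 1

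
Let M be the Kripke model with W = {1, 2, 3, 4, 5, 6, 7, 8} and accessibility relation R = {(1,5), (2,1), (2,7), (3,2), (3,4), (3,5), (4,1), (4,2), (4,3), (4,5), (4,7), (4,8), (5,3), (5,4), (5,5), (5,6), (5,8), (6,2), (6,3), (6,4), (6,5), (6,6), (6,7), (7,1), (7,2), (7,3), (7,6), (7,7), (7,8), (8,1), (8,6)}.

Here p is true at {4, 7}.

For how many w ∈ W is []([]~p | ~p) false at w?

6

1: successors {5}; []~p | ~p there: 5:T. ✓
2: successors {1, 7}; []~p | ~p there: 1:T, 7:F. ✗
3: successors {2, 4, 5}; []~p | ~p there: 2:T, 4:F, 5:T. ✗
4: successors {1, 2, 3, 5, 7, 8}; []~p | ~p there: 1:T, 2:T, 3:T, 5:T, 7:F, 8:T. ✗
5: successors {3, 4, 5, 6, 8}; []~p | ~p there: 3:T, 4:F, 5:T, 6:T, 8:T. ✗
6: successors {2, 3, 4, 5, 6, 7}; []~p | ~p there: 2:T, 3:T, 4:F, 5:T, 6:T, 7:F. ✗
7: successors {1, 2, 3, 6, 7, 8}; []~p | ~p there: 1:T, 2:T, 3:T, 6:T, 7:F, 8:T. ✗
8: successors {1, 6}; []~p | ~p there: 1:T, 6:T. ✓
Satisfying worlds: {1, 8}.
So []([]~p | ~p) fails at the other 6 worlds.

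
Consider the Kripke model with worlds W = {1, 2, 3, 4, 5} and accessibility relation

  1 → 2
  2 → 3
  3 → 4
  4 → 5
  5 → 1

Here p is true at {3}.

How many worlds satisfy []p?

1: successors {2}; p there: 2:F. ✗
2: successors {3}; p there: 3:T. ✓
3: successors {4}; p there: 4:F. ✗
4: successors {5}; p there: 5:F. ✗
5: successors {1}; p there: 1:F. ✗
Satisfying worlds: {2}.

1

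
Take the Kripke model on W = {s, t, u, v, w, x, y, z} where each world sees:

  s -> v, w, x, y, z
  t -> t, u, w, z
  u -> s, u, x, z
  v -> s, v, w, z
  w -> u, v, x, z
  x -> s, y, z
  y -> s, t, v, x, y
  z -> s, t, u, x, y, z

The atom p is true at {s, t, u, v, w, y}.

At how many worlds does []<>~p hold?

s: successors {v, w, x, y, z}; <>~p there: v:T, w:T, x:T, y:T, z:T. ✓
t: successors {t, u, w, z}; <>~p there: t:T, u:T, w:T, z:T. ✓
u: successors {s, u, x, z}; <>~p there: s:T, u:T, x:T, z:T. ✓
v: successors {s, v, w, z}; <>~p there: s:T, v:T, w:T, z:T. ✓
w: successors {u, v, x, z}; <>~p there: u:T, v:T, x:T, z:T. ✓
x: successors {s, y, z}; <>~p there: s:T, y:T, z:T. ✓
y: successors {s, t, v, x, y}; <>~p there: s:T, t:T, v:T, x:T, y:T. ✓
z: successors {s, t, u, x, y, z}; <>~p there: s:T, t:T, u:T, x:T, y:T, z:T. ✓
Satisfying worlds: {s, t, u, v, w, x, y, z}.

8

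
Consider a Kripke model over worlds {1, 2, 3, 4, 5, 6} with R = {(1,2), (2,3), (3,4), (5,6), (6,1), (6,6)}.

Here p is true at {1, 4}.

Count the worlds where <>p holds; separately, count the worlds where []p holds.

For <>p:
1: successors {2}; p there: 2:F. ✗
2: successors {3}; p there: 3:F. ✗
3: successors {4}; p there: 4:T. ✓
4: no successors, so <>p fails. ✗
5: successors {6}; p there: 6:F. ✗
6: successors {1, 6}; p there: 1:T, 6:F. ✓
— 2 worlds.
For []p:
1: successors {2}; p there: 2:F. ✗
2: successors {3}; p there: 3:F. ✗
3: successors {4}; p there: 4:T. ✓
4: no successors, so []p holds vacuously. ✓
5: successors {6}; p there: 6:F. ✗
6: successors {1, 6}; p there: 1:T, 6:F. ✗
— 2 worlds.

2 and 2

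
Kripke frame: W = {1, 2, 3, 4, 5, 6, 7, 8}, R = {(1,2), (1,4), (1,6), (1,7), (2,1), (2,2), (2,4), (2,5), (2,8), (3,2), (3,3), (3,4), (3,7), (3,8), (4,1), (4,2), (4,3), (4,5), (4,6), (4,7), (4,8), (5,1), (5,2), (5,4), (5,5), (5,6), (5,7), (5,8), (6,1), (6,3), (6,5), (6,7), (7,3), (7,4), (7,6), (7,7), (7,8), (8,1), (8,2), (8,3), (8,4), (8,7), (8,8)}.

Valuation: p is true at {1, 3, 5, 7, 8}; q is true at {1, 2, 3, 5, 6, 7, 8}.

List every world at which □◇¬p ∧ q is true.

1: □◇¬p is F, q is T. ✗
2: □◇¬p is T, q is T. ✓
3: □◇¬p is T, q is T. ✓
4: □◇¬p is F, q is F. ✗
5: □◇¬p is F, q is T. ✗
6: □◇¬p is T, q is T. ✓
7: □◇¬p is F, q is T. ✗
8: □◇¬p is T, q is T. ✓

{2, 3, 6, 8}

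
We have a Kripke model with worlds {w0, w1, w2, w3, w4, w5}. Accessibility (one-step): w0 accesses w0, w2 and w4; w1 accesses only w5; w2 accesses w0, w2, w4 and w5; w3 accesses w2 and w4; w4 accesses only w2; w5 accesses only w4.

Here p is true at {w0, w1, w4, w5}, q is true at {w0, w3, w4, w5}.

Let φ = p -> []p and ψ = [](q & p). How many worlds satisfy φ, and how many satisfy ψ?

4 and 2

For p -> []p:
w0: p is T, []p is F. ✗
w1: p is T, []p is T. ✓
w2: p is F, []p is F. ✓
w3: p is F, []p is F. ✓
w4: p is T, []p is F. ✗
w5: p is T, []p is T. ✓
— 4 worlds.
For [](q & p):
w0: successors {w0, w2, w4}; q & p there: w0:T, w2:F, w4:T. ✗
w1: successors {w5}; q & p there: w5:T. ✓
w2: successors {w0, w2, w4, w5}; q & p there: w0:T, w2:F, w4:T, w5:T. ✗
w3: successors {w2, w4}; q & p there: w2:F, w4:T. ✗
w4: successors {w2}; q & p there: w2:F. ✗
w5: successors {w4}; q & p there: w4:T. ✓
— 2 worlds.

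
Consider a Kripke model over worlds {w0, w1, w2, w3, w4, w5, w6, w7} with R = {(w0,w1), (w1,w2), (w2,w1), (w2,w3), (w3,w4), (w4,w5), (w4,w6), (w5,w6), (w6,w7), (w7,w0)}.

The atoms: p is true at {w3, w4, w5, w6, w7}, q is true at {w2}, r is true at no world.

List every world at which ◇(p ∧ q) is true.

∅

w0: successors {w1}; p ∧ q there: w1:F. ✗
w1: successors {w2}; p ∧ q there: w2:F. ✗
w2: successors {w1, w3}; p ∧ q there: w1:F, w3:F. ✗
w3: successors {w4}; p ∧ q there: w4:F. ✗
w4: successors {w5, w6}; p ∧ q there: w5:F, w6:F. ✗
w5: successors {w6}; p ∧ q there: w6:F. ✗
w6: successors {w7}; p ∧ q there: w7:F. ✗
w7: successors {w0}; p ∧ q there: w0:F. ✗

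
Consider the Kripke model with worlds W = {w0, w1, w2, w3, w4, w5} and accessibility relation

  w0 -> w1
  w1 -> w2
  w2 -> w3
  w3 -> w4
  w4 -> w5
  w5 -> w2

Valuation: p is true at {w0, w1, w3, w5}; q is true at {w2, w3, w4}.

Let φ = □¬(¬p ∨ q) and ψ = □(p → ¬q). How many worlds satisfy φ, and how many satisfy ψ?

2 and 5

For □¬(¬p ∨ q):
w0: successors {w1}; ¬(¬p ∨ q) there: w1:T. ✓
w1: successors {w2}; ¬(¬p ∨ q) there: w2:F. ✗
w2: successors {w3}; ¬(¬p ∨ q) there: w3:F. ✗
w3: successors {w4}; ¬(¬p ∨ q) there: w4:F. ✗
w4: successors {w5}; ¬(¬p ∨ q) there: w5:T. ✓
w5: successors {w2}; ¬(¬p ∨ q) there: w2:F. ✗
— 2 worlds.
For □(p → ¬q):
w0: successors {w1}; p → ¬q there: w1:T. ✓
w1: successors {w2}; p → ¬q there: w2:T. ✓
w2: successors {w3}; p → ¬q there: w3:F. ✗
w3: successors {w4}; p → ¬q there: w4:T. ✓
w4: successors {w5}; p → ¬q there: w5:T. ✓
w5: successors {w2}; p → ¬q there: w2:T. ✓
— 5 worlds.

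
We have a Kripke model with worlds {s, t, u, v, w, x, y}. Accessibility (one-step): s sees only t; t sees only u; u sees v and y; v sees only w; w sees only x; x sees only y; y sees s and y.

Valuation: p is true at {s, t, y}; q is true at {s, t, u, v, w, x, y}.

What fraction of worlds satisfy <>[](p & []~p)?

s: successors {t}; [](p & []~p) there: t:F. ✗
t: successors {u}; [](p & []~p) there: u:F. ✗
u: successors {v, y}; [](p & []~p) there: v:F, y:F. ✗
v: successors {w}; [](p & []~p) there: w:F. ✗
w: successors {x}; [](p & []~p) there: x:F. ✗
x: successors {y}; [](p & []~p) there: y:F. ✗
y: successors {s, y}; [](p & []~p) there: s:T, y:F. ✓
That's 1 of 7 worlds, so 1/7.

1/7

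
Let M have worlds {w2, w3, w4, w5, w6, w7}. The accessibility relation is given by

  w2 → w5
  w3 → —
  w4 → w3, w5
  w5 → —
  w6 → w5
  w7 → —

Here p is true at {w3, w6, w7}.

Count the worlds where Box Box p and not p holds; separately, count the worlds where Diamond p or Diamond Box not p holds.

For Box Box p and not p:
w2: Box Box p is T, not p is T. ✓
w3: Box Box p is T, not p is F. ✗
w4: Box Box p is T, not p is T. ✓
w5: Box Box p is T, not p is T. ✓
w6: Box Box p is T, not p is F. ✗
w7: Box Box p is T, not p is F. ✗
— 3 worlds.
For Diamond p or Diamond Box not p:
w2: Diamond p is F, Diamond Box not p is T. ✓
w3: Diamond p is F, Diamond Box not p is F. ✗
w4: Diamond p is T, Diamond Box not p is T. ✓
w5: Diamond p is F, Diamond Box not p is F. ✗
w6: Diamond p is F, Diamond Box not p is T. ✓
w7: Diamond p is F, Diamond Box not p is F. ✗
— 3 worlds.

3 and 3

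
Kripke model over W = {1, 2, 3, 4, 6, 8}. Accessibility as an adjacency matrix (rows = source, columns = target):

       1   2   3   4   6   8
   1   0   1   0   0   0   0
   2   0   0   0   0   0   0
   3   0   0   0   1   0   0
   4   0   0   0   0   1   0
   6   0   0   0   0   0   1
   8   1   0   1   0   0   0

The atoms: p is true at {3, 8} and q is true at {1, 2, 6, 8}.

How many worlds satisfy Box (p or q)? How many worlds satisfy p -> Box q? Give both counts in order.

5 and 4

For Box (p or q):
1: successors {2}; p or q there: 2:T. ✓
2: no successors, so Box (p or q) holds vacuously. ✓
3: successors {4}; p or q there: 4:F. ✗
4: successors {6}; p or q there: 6:T. ✓
6: successors {8}; p or q there: 8:T. ✓
8: successors {1, 3}; p or q there: 1:T, 3:T. ✓
— 5 worlds.
For p -> Box q:
1: p is F, Box q is T. ✓
2: p is F, Box q is T. ✓
3: p is T, Box q is F. ✗
4: p is F, Box q is T. ✓
6: p is F, Box q is T. ✓
8: p is T, Box q is F. ✗
— 4 worlds.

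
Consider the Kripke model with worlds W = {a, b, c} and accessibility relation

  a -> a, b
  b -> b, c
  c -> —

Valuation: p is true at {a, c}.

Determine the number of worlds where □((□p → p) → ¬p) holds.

a: successors {a, b}; (□p → p) → ¬p there: a:F, b:T. ✗
b: successors {b, c}; (□p → p) → ¬p there: b:T, c:F. ✗
c: no successors, so □((□p → p) → ¬p) holds vacuously. ✓
Satisfying worlds: {c}.

1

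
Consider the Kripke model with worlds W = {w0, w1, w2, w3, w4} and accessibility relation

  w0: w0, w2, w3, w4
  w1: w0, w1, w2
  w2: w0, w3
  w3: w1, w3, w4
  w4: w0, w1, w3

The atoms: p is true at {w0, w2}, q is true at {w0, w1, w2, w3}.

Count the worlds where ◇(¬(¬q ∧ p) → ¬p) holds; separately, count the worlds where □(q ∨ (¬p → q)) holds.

For ◇(¬(¬q ∧ p) → ¬p):
w0: successors {w0, w2, w3, w4}; ¬(¬q ∧ p) → ¬p there: w0:F, w2:F, w3:T, w4:T. ✓
w1: successors {w0, w1, w2}; ¬(¬q ∧ p) → ¬p there: w0:F, w1:T, w2:F. ✓
w2: successors {w0, w3}; ¬(¬q ∧ p) → ¬p there: w0:F, w3:T. ✓
w3: successors {w1, w3, w4}; ¬(¬q ∧ p) → ¬p there: w1:T, w3:T, w4:T. ✓
w4: successors {w0, w1, w3}; ¬(¬q ∧ p) → ¬p there: w0:F, w1:T, w3:T. ✓
— 5 worlds.
For □(q ∨ (¬p → q)):
w0: successors {w0, w2, w3, w4}; q ∨ (¬p → q) there: w0:T, w2:T, w3:T, w4:F. ✗
w1: successors {w0, w1, w2}; q ∨ (¬p → q) there: w0:T, w1:T, w2:T. ✓
w2: successors {w0, w3}; q ∨ (¬p → q) there: w0:T, w3:T. ✓
w3: successors {w1, w3, w4}; q ∨ (¬p → q) there: w1:T, w3:T, w4:F. ✗
w4: successors {w0, w1, w3}; q ∨ (¬p → q) there: w0:T, w1:T, w3:T. ✓
— 3 worlds.

5 and 3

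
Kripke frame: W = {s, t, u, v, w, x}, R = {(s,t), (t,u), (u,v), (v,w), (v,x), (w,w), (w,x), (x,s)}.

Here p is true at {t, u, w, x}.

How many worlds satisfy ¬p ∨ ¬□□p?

4

s: ¬p is T, ¬□□p is F. ✓
t: ¬p is F, ¬□□p is T. ✓
u: ¬p is F, ¬□□p is F. ✗
v: ¬p is T, ¬□□p is T. ✓
w: ¬p is F, ¬□□p is T. ✓
x: ¬p is F, ¬□□p is F. ✗
Satisfying worlds: {s, t, v, w}.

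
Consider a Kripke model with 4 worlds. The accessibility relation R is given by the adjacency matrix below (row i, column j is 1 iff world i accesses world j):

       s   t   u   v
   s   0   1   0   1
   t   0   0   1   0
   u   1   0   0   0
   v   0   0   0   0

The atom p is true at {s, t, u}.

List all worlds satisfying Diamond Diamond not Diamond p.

s: successors {t, v}; Diamond not Diamond p there: t:F, v:F. ✗
t: successors {u}; Diamond not Diamond p there: u:F. ✗
u: successors {s}; Diamond not Diamond p there: s:T. ✓
v: no successors, so Diamond Diamond not Diamond p fails. ✗

{u}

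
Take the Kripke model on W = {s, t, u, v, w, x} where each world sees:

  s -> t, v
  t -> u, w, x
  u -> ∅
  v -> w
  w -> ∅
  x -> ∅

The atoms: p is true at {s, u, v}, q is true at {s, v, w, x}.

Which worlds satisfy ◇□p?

{t, v}

s: successors {t, v}; □p there: t:F, v:F. ✗
t: successors {u, w, x}; □p there: u:T, w:T, x:T. ✓
u: no successors, so ◇□p fails. ✗
v: successors {w}; □p there: w:T. ✓
w: no successors, so ◇□p fails. ✗
x: no successors, so ◇□p fails. ✗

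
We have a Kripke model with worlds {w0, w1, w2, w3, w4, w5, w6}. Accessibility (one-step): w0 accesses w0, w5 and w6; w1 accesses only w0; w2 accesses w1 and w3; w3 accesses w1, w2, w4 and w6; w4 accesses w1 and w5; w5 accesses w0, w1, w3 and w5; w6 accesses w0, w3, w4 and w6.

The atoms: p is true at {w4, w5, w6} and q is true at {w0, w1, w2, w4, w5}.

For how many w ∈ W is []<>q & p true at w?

3

w0: []<>q is T, p is F. ✗
w1: []<>q is T, p is F. ✗
w2: []<>q is T, p is F. ✗
w3: []<>q is T, p is F. ✗
w4: []<>q is T, p is T. ✓
w5: []<>q is T, p is T. ✓
w6: []<>q is T, p is T. ✓
Satisfying worlds: {w4, w5, w6}.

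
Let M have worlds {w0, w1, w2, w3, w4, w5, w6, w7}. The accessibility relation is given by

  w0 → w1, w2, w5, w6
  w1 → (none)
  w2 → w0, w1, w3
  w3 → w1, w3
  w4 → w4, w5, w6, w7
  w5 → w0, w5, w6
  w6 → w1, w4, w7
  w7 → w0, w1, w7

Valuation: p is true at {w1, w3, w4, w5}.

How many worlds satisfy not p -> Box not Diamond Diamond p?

4

w0: not p is T, Box not Diamond Diamond p is F. ✗
w1: not p is F, Box not Diamond Diamond p is T. ✓
w2: not p is T, Box not Diamond Diamond p is F. ✗
w3: not p is F, Box not Diamond Diamond p is F. ✓
w4: not p is F, Box not Diamond Diamond p is F. ✓
w5: not p is F, Box not Diamond Diamond p is F. ✓
w6: not p is T, Box not Diamond Diamond p is F. ✗
w7: not p is T, Box not Diamond Diamond p is F. ✗
Satisfying worlds: {w1, w3, w4, w5}.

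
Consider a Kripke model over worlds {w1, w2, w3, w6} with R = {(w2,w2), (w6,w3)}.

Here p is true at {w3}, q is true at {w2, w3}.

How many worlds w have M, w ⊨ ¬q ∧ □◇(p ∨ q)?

1

w1: ¬q is T, □◇(p ∨ q) is T. ✓
w2: ¬q is F, □◇(p ∨ q) is T. ✗
w3: ¬q is F, □◇(p ∨ q) is T. ✗
w6: ¬q is T, □◇(p ∨ q) is F. ✗
Satisfying worlds: {w1}.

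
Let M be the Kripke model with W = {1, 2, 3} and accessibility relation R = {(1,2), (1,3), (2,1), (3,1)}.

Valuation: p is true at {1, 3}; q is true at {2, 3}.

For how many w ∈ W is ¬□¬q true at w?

1

1: □¬q is F. ✓
2: □¬q is T. ✗
3: □¬q is T. ✗
Satisfying worlds: {1}.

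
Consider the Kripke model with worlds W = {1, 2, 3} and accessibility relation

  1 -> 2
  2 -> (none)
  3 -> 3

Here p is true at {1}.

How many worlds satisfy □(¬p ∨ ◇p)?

1: successors {2}; ¬p ∨ ◇p there: 2:T. ✓
2: no successors, so □(¬p ∨ ◇p) holds vacuously. ✓
3: successors {3}; ¬p ∨ ◇p there: 3:T. ✓
Satisfying worlds: {1, 2, 3}.

3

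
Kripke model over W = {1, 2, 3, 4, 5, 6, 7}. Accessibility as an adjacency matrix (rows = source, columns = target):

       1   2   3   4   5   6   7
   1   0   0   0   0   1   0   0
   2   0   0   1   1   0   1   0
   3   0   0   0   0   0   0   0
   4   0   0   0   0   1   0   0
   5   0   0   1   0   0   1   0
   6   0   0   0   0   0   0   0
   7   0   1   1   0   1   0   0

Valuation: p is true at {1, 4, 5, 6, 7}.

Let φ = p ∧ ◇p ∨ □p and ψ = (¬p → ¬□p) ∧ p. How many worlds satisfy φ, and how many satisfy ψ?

6 and 5

For p ∧ ◇p ∨ □p:
1: p ∧ ◇p is T, □p is T. ✓
2: p ∧ ◇p is F, □p is F. ✗
3: p ∧ ◇p is F, □p is T. ✓
4: p ∧ ◇p is T, □p is T. ✓
5: p ∧ ◇p is T, □p is F. ✓
6: p ∧ ◇p is F, □p is T. ✓
7: p ∧ ◇p is T, □p is F. ✓
— 6 worlds.
For (¬p → ¬□p) ∧ p:
1: ¬p → ¬□p is T, p is T. ✓
2: ¬p → ¬□p is T, p is F. ✗
3: ¬p → ¬□p is F, p is F. ✗
4: ¬p → ¬□p is T, p is T. ✓
5: ¬p → ¬□p is T, p is T. ✓
6: ¬p → ¬□p is T, p is T. ✓
7: ¬p → ¬□p is T, p is T. ✓
— 5 worlds.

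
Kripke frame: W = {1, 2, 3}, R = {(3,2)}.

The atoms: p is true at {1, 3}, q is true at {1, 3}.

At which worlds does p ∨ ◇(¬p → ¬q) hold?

{1, 3}

1: p is T, ◇(¬p → ¬q) is F. ✓
2: p is F, ◇(¬p → ¬q) is F. ✗
3: p is T, ◇(¬p → ¬q) is T. ✓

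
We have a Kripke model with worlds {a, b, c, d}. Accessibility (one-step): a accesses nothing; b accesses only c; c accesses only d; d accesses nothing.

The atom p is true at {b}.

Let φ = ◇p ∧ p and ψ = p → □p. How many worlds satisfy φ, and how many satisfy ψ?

For ◇p ∧ p:
a: ◇p is F, p is F. ✗
b: ◇p is F, p is T. ✗
c: ◇p is F, p is F. ✗
d: ◇p is F, p is F. ✗
— 0 worlds.
For p → □p:
a: p is F, □p is T. ✓
b: p is T, □p is F. ✗
c: p is F, □p is F. ✓
d: p is F, □p is T. ✓
— 3 worlds.

0 and 3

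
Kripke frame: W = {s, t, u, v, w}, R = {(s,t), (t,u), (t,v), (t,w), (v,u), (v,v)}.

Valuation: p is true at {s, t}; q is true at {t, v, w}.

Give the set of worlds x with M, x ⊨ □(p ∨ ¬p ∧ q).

{s, u, w}

s: successors {t}; p ∨ ¬p ∧ q there: t:T. ✓
t: successors {u, v, w}; p ∨ ¬p ∧ q there: u:F, v:T, w:T. ✗
u: no successors, so □(p ∨ ¬p ∧ q) holds vacuously. ✓
v: successors {u, v}; p ∨ ¬p ∧ q there: u:F, v:T. ✗
w: no successors, so □(p ∨ ¬p ∧ q) holds vacuously. ✓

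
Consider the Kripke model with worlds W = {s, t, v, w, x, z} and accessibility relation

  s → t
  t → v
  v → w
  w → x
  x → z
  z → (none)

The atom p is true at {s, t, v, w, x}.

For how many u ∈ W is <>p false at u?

2

s: successors {t}; p there: t:T. ✓
t: successors {v}; p there: v:T. ✓
v: successors {w}; p there: w:T. ✓
w: successors {x}; p there: x:T. ✓
x: successors {z}; p there: z:F. ✗
z: no successors, so <>p fails. ✗
Satisfying worlds: {s, t, v, w}.
So <>p fails at the other 2 worlds.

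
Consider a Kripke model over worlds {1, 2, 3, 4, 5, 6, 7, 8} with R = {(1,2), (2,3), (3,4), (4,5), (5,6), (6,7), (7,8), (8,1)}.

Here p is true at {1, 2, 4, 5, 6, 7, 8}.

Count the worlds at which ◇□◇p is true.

7

1: successors {2}; □◇p there: 2:T. ✓
2: successors {3}; □◇p there: 3:T. ✓
3: successors {4}; □◇p there: 4:T. ✓
4: successors {5}; □◇p there: 5:T. ✓
5: successors {6}; □◇p there: 6:T. ✓
6: successors {7}; □◇p there: 7:T. ✓
7: successors {8}; □◇p there: 8:T. ✓
8: successors {1}; □◇p there: 1:F. ✗
Satisfying worlds: {1, 2, 3, 4, 5, 6, 7}.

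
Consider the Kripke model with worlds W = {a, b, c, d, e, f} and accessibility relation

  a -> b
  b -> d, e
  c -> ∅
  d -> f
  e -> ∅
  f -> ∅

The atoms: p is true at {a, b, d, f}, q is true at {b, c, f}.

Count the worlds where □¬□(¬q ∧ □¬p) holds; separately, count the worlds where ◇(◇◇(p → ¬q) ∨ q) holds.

4 and 2

For □¬□(¬q ∧ □¬p):
a: successors {b}; ¬□(¬q ∧ □¬p) there: b:T. ✓
b: successors {d, e}; ¬□(¬q ∧ □¬p) there: d:T, e:F. ✗
c: no successors, so □¬□(¬q ∧ □¬p) holds vacuously. ✓
d: successors {f}; ¬□(¬q ∧ □¬p) there: f:F. ✗
e: no successors, so □¬□(¬q ∧ □¬p) holds vacuously. ✓
f: no successors, so □¬□(¬q ∧ □¬p) holds vacuously. ✓
— 4 worlds.
For ◇(◇◇(p → ¬q) ∨ q):
a: successors {b}; ◇◇(p → ¬q) ∨ q there: b:T. ✓
b: successors {d, e}; ◇◇(p → ¬q) ∨ q there: d:F, e:F. ✗
c: no successors, so ◇(◇◇(p → ¬q) ∨ q) fails. ✗
d: successors {f}; ◇◇(p → ¬q) ∨ q there: f:T. ✓
e: no successors, so ◇(◇◇(p → ¬q) ∨ q) fails. ✗
f: no successors, so ◇(◇◇(p → ¬q) ∨ q) fails. ✗
— 2 worlds.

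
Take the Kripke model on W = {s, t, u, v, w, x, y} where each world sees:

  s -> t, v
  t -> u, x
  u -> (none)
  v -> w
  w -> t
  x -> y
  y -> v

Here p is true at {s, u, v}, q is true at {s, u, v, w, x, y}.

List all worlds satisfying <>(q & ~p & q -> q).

{s, t, v, w, x, y}

s: successors {t, v}; q & ~p & q -> q there: t:T, v:T. ✓
t: successors {u, x}; q & ~p & q -> q there: u:T, x:T. ✓
u: no successors, so <>(q & ~p & q -> q) fails. ✗
v: successors {w}; q & ~p & q -> q there: w:T. ✓
w: successors {t}; q & ~p & q -> q there: t:T. ✓
x: successors {y}; q & ~p & q -> q there: y:T. ✓
y: successors {v}; q & ~p & q -> q there: v:T. ✓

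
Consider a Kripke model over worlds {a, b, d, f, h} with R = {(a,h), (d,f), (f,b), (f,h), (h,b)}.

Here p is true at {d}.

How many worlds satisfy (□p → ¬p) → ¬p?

a: □p → ¬p is T, ¬p is T. ✓
b: □p → ¬p is T, ¬p is T. ✓
d: □p → ¬p is T, ¬p is F. ✗
f: □p → ¬p is T, ¬p is T. ✓
h: □p → ¬p is T, ¬p is T. ✓
Satisfying worlds: {a, b, f, h}.

4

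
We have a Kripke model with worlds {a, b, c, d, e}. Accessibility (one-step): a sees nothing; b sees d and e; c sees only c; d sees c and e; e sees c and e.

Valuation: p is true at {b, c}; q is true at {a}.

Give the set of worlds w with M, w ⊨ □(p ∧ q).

a: no successors, so □(p ∧ q) holds vacuously. ✓
b: successors {d, e}; p ∧ q there: d:F, e:F. ✗
c: successors {c}; p ∧ q there: c:F. ✗
d: successors {c, e}; p ∧ q there: c:F, e:F. ✗
e: successors {c, e}; p ∧ q there: c:F, e:F. ✗

{a}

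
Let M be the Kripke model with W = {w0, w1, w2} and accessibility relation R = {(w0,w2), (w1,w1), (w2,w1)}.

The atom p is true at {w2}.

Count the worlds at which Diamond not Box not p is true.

0

w0: successors {w2}; not Box not p there: w2:F. ✗
w1: successors {w1}; not Box not p there: w1:F. ✗
w2: successors {w1}; not Box not p there: w1:F. ✗
Satisfying worlds: ∅.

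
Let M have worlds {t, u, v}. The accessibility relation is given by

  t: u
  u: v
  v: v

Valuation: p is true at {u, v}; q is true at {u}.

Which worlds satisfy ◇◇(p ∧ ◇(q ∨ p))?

{t, u, v}

t: successors {u}; ◇(p ∧ ◇(q ∨ p)) there: u:T. ✓
u: successors {v}; ◇(p ∧ ◇(q ∨ p)) there: v:T. ✓
v: successors {v}; ◇(p ∧ ◇(q ∨ p)) there: v:T. ✓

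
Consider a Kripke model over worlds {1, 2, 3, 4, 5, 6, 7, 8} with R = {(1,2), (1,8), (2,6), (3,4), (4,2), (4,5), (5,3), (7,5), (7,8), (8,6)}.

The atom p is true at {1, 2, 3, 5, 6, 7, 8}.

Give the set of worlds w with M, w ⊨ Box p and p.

{1, 2, 5, 6, 7, 8}

1: Box p is T, p is T. ✓
2: Box p is T, p is T. ✓
3: Box p is F, p is T. ✗
4: Box p is T, p is F. ✗
5: Box p is T, p is T. ✓
6: Box p is T, p is T. ✓
7: Box p is T, p is T. ✓
8: Box p is T, p is T. ✓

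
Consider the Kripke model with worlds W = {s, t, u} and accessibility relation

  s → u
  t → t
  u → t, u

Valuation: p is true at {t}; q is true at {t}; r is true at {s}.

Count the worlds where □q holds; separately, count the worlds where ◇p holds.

For □q:
s: successors {u}; q there: u:F. ✗
t: successors {t}; q there: t:T. ✓
u: successors {t, u}; q there: t:T, u:F. ✗
— 1 world.
For ◇p:
s: successors {u}; p there: u:F. ✗
t: successors {t}; p there: t:T. ✓
u: successors {t, u}; p there: t:T, u:F. ✓
— 2 worlds.

1 and 2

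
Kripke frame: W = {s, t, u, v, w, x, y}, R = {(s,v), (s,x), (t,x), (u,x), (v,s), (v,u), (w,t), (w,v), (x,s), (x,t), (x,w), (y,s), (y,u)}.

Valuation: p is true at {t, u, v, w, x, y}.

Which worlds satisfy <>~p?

s: successors {v, x}; ~p there: v:F, x:F. ✗
t: successors {x}; ~p there: x:F. ✗
u: successors {x}; ~p there: x:F. ✗
v: successors {s, u}; ~p there: s:T, u:F. ✓
w: successors {t, v}; ~p there: t:F, v:F. ✗
x: successors {s, t, w}; ~p there: s:T, t:F, w:F. ✓
y: successors {s, u}; ~p there: s:T, u:F. ✓

{v, x, y}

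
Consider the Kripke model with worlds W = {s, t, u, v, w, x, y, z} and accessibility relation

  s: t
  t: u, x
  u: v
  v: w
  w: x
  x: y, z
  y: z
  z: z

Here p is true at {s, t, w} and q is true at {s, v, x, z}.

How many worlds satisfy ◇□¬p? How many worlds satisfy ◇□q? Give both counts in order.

For ◇□¬p:
s: successors {t}; □¬p there: t:T. ✓
t: successors {u, x}; □¬p there: u:T, x:T. ✓
u: successors {v}; □¬p there: v:F. ✗
v: successors {w}; □¬p there: w:T. ✓
w: successors {x}; □¬p there: x:T. ✓
x: successors {y, z}; □¬p there: y:T, z:T. ✓
y: successors {z}; □¬p there: z:T. ✓
z: successors {z}; □¬p there: z:T. ✓
— 7 worlds.
For ◇□q:
s: successors {t}; □q there: t:F. ✗
t: successors {u, x}; □q there: u:T, x:F. ✓
u: successors {v}; □q there: v:F. ✗
v: successors {w}; □q there: w:T. ✓
w: successors {x}; □q there: x:F. ✗
x: successors {y, z}; □q there: y:T, z:T. ✓
y: successors {z}; □q there: z:T. ✓
z: successors {z}; □q there: z:T. ✓
— 5 worlds.

7 and 5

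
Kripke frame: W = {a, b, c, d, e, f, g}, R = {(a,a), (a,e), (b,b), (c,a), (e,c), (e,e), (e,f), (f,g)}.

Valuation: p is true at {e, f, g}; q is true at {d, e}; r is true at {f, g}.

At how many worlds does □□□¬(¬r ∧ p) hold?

4

a: successors {a, e}; □□¬(¬r ∧ p) there: a:F, e:F. ✗
b: successors {b}; □□¬(¬r ∧ p) there: b:T. ✓
c: successors {a}; □□¬(¬r ∧ p) there: a:F. ✗
d: no successors, so □□□¬(¬r ∧ p) holds vacuously. ✓
e: successors {c, e, f}; □□¬(¬r ∧ p) there: c:F, e:F, f:T. ✗
f: successors {g}; □□¬(¬r ∧ p) there: g:T. ✓
g: no successors, so □□□¬(¬r ∧ p) holds vacuously. ✓
Satisfying worlds: {b, d, f, g}.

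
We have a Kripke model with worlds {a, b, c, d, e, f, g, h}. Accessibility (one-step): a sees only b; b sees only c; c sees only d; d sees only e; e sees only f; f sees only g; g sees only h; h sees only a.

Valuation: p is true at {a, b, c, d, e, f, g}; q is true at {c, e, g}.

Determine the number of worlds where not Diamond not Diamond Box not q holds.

5

a: Diamond not Diamond Box not q is F. ✓
b: Diamond not Diamond Box not q is T. ✗
c: Diamond not Diamond Box not q is F. ✓
d: Diamond not Diamond Box not q is T. ✗
e: Diamond not Diamond Box not q is F. ✓
f: Diamond not Diamond Box not q is F. ✓
g: Diamond not Diamond Box not q is F. ✓
h: Diamond not Diamond Box not q is T. ✗
Satisfying worlds: {a, c, e, f, g}.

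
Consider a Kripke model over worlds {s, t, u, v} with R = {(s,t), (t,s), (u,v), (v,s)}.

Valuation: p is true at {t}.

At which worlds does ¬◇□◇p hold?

{t, v}

s: ◇□◇p is T. ✗
t: ◇□◇p is F. ✓
u: ◇□◇p is T. ✗
v: ◇□◇p is F. ✓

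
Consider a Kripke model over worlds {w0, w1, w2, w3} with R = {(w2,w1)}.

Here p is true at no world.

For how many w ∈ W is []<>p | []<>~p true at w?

3

w0: []<>p is T, []<>~p is T. ✓
w1: []<>p is T, []<>~p is T. ✓
w2: []<>p is F, []<>~p is F. ✗
w3: []<>p is T, []<>~p is T. ✓
Satisfying worlds: {w0, w1, w3}.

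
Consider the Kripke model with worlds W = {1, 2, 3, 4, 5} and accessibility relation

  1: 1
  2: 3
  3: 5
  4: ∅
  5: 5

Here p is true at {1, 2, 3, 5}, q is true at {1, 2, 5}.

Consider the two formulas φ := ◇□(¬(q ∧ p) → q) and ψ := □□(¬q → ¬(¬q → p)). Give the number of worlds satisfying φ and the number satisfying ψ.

For ◇□(¬(q ∧ p) → q):
1: successors {1}; □(¬(q ∧ p) → q) there: 1:T. ✓
2: successors {3}; □(¬(q ∧ p) → q) there: 3:T. ✓
3: successors {5}; □(¬(q ∧ p) → q) there: 5:T. ✓
4: no successors, so ◇□(¬(q ∧ p) → q) fails. ✗
5: successors {5}; □(¬(q ∧ p) → q) there: 5:T. ✓
— 4 worlds.
For □□(¬q → ¬(¬q → p)):
1: successors {1}; □(¬q → ¬(¬q → p)) there: 1:T. ✓
2: successors {3}; □(¬q → ¬(¬q → p)) there: 3:T. ✓
3: successors {5}; □(¬q → ¬(¬q → p)) there: 5:T. ✓
4: no successors, so □□(¬q → ¬(¬q → p)) holds vacuously. ✓
5: successors {5}; □(¬q → ¬(¬q → p)) there: 5:T. ✓
— 5 worlds.

4 and 5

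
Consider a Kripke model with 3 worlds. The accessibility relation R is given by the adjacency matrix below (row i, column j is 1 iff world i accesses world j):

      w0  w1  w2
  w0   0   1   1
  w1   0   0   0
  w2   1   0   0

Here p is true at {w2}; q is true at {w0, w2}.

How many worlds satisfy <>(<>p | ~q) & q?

w0: <>(<>p | ~q) is T, q is T. ✓
w1: <>(<>p | ~q) is F, q is F. ✗
w2: <>(<>p | ~q) is T, q is T. ✓
Satisfying worlds: {w0, w2}.

2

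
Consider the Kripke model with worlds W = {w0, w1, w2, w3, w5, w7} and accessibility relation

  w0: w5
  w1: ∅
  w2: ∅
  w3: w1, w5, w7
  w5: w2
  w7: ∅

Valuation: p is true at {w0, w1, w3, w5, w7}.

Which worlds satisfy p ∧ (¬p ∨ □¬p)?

w0: p is T, ¬p ∨ □¬p is F. ✗
w1: p is T, ¬p ∨ □¬p is T. ✓
w2: p is F, ¬p ∨ □¬p is T. ✗
w3: p is T, ¬p ∨ □¬p is F. ✗
w5: p is T, ¬p ∨ □¬p is T. ✓
w7: p is T, ¬p ∨ □¬p is T. ✓

{w1, w5, w7}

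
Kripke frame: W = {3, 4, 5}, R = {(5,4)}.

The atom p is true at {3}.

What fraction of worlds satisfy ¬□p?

3: □p is T. ✗
4: □p is T. ✗
5: □p is F. ✓
That's 1 of 3 worlds, so 1/3.

1/3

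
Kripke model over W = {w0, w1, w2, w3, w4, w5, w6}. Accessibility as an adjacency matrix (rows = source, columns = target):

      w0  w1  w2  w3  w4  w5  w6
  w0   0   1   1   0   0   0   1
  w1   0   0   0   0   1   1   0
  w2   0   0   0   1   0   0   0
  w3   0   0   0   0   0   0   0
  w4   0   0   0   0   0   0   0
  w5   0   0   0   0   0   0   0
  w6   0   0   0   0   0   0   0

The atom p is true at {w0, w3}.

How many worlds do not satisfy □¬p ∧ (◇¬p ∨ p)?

4

w0: □¬p is T, ◇¬p ∨ p is T. ✓
w1: □¬p is T, ◇¬p ∨ p is T. ✓
w2: □¬p is F, ◇¬p ∨ p is F. ✗
w3: □¬p is T, ◇¬p ∨ p is T. ✓
w4: □¬p is T, ◇¬p ∨ p is F. ✗
w5: □¬p is T, ◇¬p ∨ p is F. ✗
w6: □¬p is T, ◇¬p ∨ p is F. ✗
Satisfying worlds: {w0, w1, w3}.
So □¬p ∧ (◇¬p ∨ p) fails at the other 4 worlds.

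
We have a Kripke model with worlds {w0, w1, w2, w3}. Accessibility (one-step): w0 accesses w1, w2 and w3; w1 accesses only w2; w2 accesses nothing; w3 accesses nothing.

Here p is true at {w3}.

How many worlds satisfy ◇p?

1

w0: successors {w1, w2, w3}; p there: w1:F, w2:F, w3:T. ✓
w1: successors {w2}; p there: w2:F. ✗
w2: no successors, so ◇p fails. ✗
w3: no successors, so ◇p fails. ✗
Satisfying worlds: {w0}.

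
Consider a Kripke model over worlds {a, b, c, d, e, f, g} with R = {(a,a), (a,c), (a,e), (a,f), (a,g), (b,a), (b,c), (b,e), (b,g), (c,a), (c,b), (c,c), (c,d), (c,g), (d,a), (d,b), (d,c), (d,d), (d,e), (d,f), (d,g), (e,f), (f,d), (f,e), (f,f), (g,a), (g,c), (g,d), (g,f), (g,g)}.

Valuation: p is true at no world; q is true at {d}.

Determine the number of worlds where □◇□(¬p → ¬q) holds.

3

a: successors {a, c, e, f, g}; ◇□(¬p → ¬q) there: a:T, c:T, e:F, f:T, g:T. ✗
b: successors {a, c, e, g}; ◇□(¬p → ¬q) there: a:T, c:T, e:F, g:T. ✗
c: successors {a, b, c, d, g}; ◇□(¬p → ¬q) there: a:T, b:T, c:T, d:T, g:T. ✓
d: successors {a, b, c, d, e, f, g}; ◇□(¬p → ¬q) there: a:T, b:T, c:T, d:T, e:F, f:T, g:T. ✗
e: successors {f}; ◇□(¬p → ¬q) there: f:T. ✓
f: successors {d, e, f}; ◇□(¬p → ¬q) there: d:T, e:F, f:T. ✗
g: successors {a, c, d, f, g}; ◇□(¬p → ¬q) there: a:T, c:T, d:T, f:T, g:T. ✓
Satisfying worlds: {c, e, g}.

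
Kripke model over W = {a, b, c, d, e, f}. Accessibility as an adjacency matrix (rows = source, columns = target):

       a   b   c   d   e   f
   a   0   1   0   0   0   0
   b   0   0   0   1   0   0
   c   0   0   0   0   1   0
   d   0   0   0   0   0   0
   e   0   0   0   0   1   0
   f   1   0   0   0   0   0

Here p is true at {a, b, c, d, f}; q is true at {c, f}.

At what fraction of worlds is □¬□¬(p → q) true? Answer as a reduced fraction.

1/2

a: successors {b}; ¬□¬(p → q) there: b:F. ✗
b: successors {d}; ¬□¬(p → q) there: d:F. ✗
c: successors {e}; ¬□¬(p → q) there: e:T. ✓
d: no successors, so □¬□¬(p → q) holds vacuously. ✓
e: successors {e}; ¬□¬(p → q) there: e:T. ✓
f: successors {a}; ¬□¬(p → q) there: a:F. ✗
That's 3 of 6 worlds, so 3/6 = 1/2.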